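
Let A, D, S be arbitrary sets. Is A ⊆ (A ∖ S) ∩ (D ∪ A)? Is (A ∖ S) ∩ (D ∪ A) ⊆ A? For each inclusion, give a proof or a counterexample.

The sets are not equal: only the reverse inclusion holds.

Reverse inclusion. Let x ∈ (A ∖ S) ∩ (D ∪ A). Then either x ∈ A and x ∉ D, S; or x ∈ A ∩ D and x ∉ S. In each case x ∈ A, so (A ∖ S) ∩ (D ∪ A) ⊆ A.

Forward inclusion. This inclusion fails. Take A = {1}, D = ∅, S = {1}; then 1 ∈ A but 1 ∉ (A ∖ S) ∩ (D ∪ A).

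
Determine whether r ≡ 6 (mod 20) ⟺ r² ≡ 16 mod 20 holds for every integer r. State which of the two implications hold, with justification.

The forward direction holds; the converse fails.

Forward direction. Suppose r ≡ 6 (mod 20). Write r = 20j + 6. Then (20j + 6)² = 400j² + 240j + 36 = 20(20j² + 12j + 1) + 16, so r² ≡ 16 (mod 20).

Converse. This fails: take r = 4. Then 4² = 16 ≡ 16 (mod 20), yet 4 ≡ 4 (mod 20), not 6.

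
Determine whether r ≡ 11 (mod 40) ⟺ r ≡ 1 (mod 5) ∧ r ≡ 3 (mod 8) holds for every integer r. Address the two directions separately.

Equivalent; both directions hold.

(→) Suppose r ≡ 11 (mod 40); write r = 40j + 11. Since 5 ∣ 40, reducing mod 5 gives r ≡ 11 ≡ 1 (mod 5); since 8 ∣ 40, reducing mod 8 gives r ≡ 11 ≡ 3 (mod 8).

(←) Conversely, if r ≡ 1 (mod 5) and r ≡ 3 (mod 8), then by the Chinese remainder theorem r ≡ 11 (mod 40). This is exactly r ≡ 11 (mod 40).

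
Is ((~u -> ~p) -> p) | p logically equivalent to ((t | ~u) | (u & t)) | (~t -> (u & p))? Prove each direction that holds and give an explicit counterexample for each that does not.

(⇒) Assume the antecedent. If u is true, the antecedent forces (u = T, t = F, p = T) or (u = T, t = T, p = T), and the consequent holds there. If u is false, the consequent reduces to true regardless of the other variables. Either way the consequent holds.

(⇐) This fails. Under u = F, t = F, p = F, the left side is false but the right side is true.

The forward direction holds; the converse fails.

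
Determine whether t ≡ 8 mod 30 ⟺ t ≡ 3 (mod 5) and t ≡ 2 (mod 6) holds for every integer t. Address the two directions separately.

Equivalent; both directions hold.

(←) If t ≡ 3 (mod 5) and t ≡ 2 (mod 6), then by the Chinese remainder theorem t ≡ 8 (mod 30). This is exactly t ≡ 8 (mod 30).

(→) Suppose t ≡ 8 (mod 30); write t = 30j + 8. Since 5 ∣ 30, reducing mod 5 gives t ≡ 8 ≡ 3 (mod 5); since 6 ∣ 30, reducing mod 6 gives t ≡ 8 ≡ 2 (mod 6).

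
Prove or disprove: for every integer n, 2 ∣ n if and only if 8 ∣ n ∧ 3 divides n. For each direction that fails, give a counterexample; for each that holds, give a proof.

(⇒) fails; (⇐) holds.

(⟸) Suppose 8 ∣ n and 3 ∣ n. Any common multiple of 8 and 3 is a multiple of their lcm; here gcd(8, 3) = 1, so lcm(8, 3) = 8·3 = 24, so 24 ∣ n. Since 2 ∣ 24, it follows that 2 ∣ n.

(⟹) This fails: take n = 2. Certainly 2 ∣ 2, but 8 ∤ 2.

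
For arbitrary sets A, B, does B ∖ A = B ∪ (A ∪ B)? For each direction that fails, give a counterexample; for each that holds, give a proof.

(⟸) This inclusion fails. Take A = {1}, B = ∅; then 1 ∈ B ∪ (A ∪ B) but 1 ∉ B ∖ A.

(⟹) Let x ∈ B ∖ A. Then x ∈ B and x ∉ A, from which x ∈ B ∪ (A ∪ B).

(⊆) holds; (⊇) fails.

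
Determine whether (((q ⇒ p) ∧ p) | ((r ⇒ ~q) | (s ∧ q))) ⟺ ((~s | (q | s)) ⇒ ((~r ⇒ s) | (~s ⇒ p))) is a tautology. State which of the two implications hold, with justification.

Forward direction. This fails. Under p = F, r = F, s = F, q = F, the left side is true but the right side is false.

Converse. This fails. Under p = F, r = T, s = F, q = T, the left side is false but the right side is true.

Neither implication holds.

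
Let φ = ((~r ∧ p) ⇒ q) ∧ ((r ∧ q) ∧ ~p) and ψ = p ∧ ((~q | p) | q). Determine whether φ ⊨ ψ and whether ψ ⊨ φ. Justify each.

(⇒) fails and (⇐) fails.

[⇒] This fails. Under q = T, p = F, r = T, the left side is true but the right side is false.

[⇐] This fails. Under q = F, p = T, r = F, the left side is false but the right side is true.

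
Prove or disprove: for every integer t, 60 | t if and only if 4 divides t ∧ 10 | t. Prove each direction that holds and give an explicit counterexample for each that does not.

(⇒) If 60 ∣ t, write t = 60q. Since 60 = 15·4, t = 4·(15q), so 4 ∣ t; and since 60 = 6·10, t = 10·(6q), so 10 ∣ t.

(⇐) This fails: take t = 20. Both 4 ∣ 20 and 10 ∣ 20, yet 20 is not a multiple of 60 (since 20 = 0·60 + 20), so 60 ∤ 20.

Only the forward implication holds.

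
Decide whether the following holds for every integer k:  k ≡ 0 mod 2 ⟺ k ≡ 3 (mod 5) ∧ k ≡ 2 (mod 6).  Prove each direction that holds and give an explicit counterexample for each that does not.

(⇒) fails; (⇐) holds.

(⟹) This fails: k = 0 gives 0 ≡ 0 (mod 2) but 0 ≡ 0 (mod 5), so the conjunction on the right does not hold.

(⟸) Conversely, if k ≡ 3 (mod 5) and k ≡ 2 (mod 6), then by the Chinese remainder theorem k ≡ 8 (mod 30). Since 8 ≡ 0 (mod 2) and 2 ∣ 30, we get k ≡ 0 (mod 2).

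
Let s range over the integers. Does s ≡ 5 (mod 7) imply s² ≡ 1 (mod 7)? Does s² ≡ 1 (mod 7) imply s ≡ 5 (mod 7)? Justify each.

(⟹) This fails: take s = 5. Then 5 ≡ 5 (mod 7), but 5² = 25 ≡ 4 (mod 7), not 1.

(⟸) This fails: take s = 1. Then 1² = 1 ≡ 1 (mod 7), yet 1 ≡ 1 (mod 7), not 5.

(⇒) fails and (⇐) fails.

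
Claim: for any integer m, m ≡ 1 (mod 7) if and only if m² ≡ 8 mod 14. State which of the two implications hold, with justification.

(⇒) This fails: take m = 1. Then 1 ≡ 1 (mod 7), but 1² = 1 ≡ 1 (mod 14), not 8.

(⇐) This fails: take m = 6. Then 6² = 36 ≡ 8 (mod 14), yet 6 ≡ 6 (mod 7), not 1.

(⇒) fails and (⇐) fails.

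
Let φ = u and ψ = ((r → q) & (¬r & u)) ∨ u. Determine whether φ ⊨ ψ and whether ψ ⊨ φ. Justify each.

[⇐] Assume the antecedent. If q is true, the antecedent forces (q = T, u = T, r = F) or (q = T, u = T, r = T), and u holds there. If q is false, the antecedent forces (q = F, u = T, r = F) or (q = F, u = T, r = T), and u holds there. Either way u holds.

[⇒] Assume the antecedent. If q is true, the antecedent forces (q = T, u = T, r = F) or (q = T, u = T, r = T), and ((r → q) & (¬r & u)) ∨ u holds there. If q is false, the antecedent forces (q = F, u = T, r = F) or (q = F, u = T, r = T), and ((r → q) & (¬r & u)) ∨ u holds there. Either way ((r → q) & (¬r & u)) ∨ u holds.

Equivalent; both directions hold.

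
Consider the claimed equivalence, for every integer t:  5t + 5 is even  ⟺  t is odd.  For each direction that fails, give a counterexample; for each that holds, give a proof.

The biconditional holds.

Forward direction. Suppose 5t + 5 is even. Since 5 is odd, 5t and t have the same parity, so 5t + 5 ≡ t + 5 (mod 2). As 5 is odd, 5t + 5 is even exactly when t is odd. Thus t is odd.

Converse. Suppose t is odd; write t = 2j + 1. Then 5t + 5 = 5·(2j + 1) + 5 = 2·5j + 10, which is even.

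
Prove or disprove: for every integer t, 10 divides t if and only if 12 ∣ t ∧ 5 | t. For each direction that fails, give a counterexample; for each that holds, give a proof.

(⟸) Suppose 12 ∣ t and 5 ∣ t. Any common multiple of 12 and 5 is a multiple of their lcm; here gcd(12, 5) = 1, so lcm(12, 5) = 12·5 = 60, so 60 ∣ t. Since 10 ∣ 60, it follows that 10 ∣ t.

(⟹) This fails: take t = 10. Certainly 10 ∣ 10, but 12 ∤ 10.

(⇒) fails; (⇐) holds.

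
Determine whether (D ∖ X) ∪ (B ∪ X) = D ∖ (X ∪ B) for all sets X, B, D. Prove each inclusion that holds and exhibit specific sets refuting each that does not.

(⊆) fails; (⊇) holds.

(⊆) This inclusion fails. Take X = {1}, B = ∅, D = ∅; then 1 ∈ (D ∖ X) ∪ (B ∪ X) but 1 ∉ D ∖ (X ∪ B).

(⊇) Let x ∈ D ∖ (X ∪ B). Then x ∈ D and x ∉ X, B, from which x ∈ (D ∖ X) ∪ (B ∪ X).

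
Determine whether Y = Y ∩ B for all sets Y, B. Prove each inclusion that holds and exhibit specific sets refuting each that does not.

Only the reverse inclusion holds.

(⊆) This inclusion fails. Take Y = {1}, B = ∅; then 1 ∈ Y but 1 ∉ Y ∩ B.

(⊇) Let x ∈ Y ∩ B. Then x ∈ Y ∩ B, from which x ∈ Y.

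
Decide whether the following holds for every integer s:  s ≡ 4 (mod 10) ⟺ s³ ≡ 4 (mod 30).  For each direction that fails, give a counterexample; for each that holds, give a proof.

(⟹) This fails: take s = 14. Then 14 ≡ 4 (mod 10), but 14³ = 2744 ≡ 14 (mod 30), not 4.

(⟸) Conversely, the residues r modulo 30 with r³ ≡ 4 (mod 30) are exactly {4}, and each is ≡ 4 (mod 10).

Only the reverse direction holds.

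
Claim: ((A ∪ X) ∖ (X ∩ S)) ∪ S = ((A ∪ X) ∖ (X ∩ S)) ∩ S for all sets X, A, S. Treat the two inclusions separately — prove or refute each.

(⊆) fails; (⊇) holds.

(⊆) This inclusion fails. Take X = {1}, A = ∅, S = ∅; then 1 ∈ ((A ∪ X) ∖ (X ∩ S)) ∪ S but 1 ∉ ((A ∪ X) ∖ (X ∩ S)) ∩ S.

(⊇) Let x ∈ ((A ∪ X) ∖ (X ∩ S)) ∩ S. Then x ∈ A ∩ S and x ∉ X, from which x ∈ ((A ∪ X) ∖ (X ∩ S)) ∪ S.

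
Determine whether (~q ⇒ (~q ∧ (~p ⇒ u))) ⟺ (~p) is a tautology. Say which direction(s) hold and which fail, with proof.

(⇒) fails and (⇐) fails.

(→) This fails. Under u = F, q = F, p = T, the left side is true but the right side is false.

(←) This fails. Under u = F, q = F, p = F, the left side is false but the right side is true.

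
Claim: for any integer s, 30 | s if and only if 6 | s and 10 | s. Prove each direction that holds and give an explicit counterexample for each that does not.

Forward direction. If 30 ∣ s, write s = 30q. Since 30 = 5·6, s = 6·(5q), so 6 ∣ s; and since 30 = 3·10, s = 10·(3q), so 10 ∣ s.

Converse. Suppose 6 ∣ s and 10 ∣ s. Any common multiple of 6 and 10 is a multiple of their lcm; here lcm(6, 10) = 6·10/gcd(6, 10) = 60/2 = 30, so 30 ∣ s.

The biconditional holds.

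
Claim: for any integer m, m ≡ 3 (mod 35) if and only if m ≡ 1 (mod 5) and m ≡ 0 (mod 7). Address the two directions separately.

Neither implication holds.

(→) This fails: m = 3 gives 3 ≡ 3 (mod 35) but 3 ≡ 3 (mod 5), so the conjunction on the right does not hold.

(←) This fails: m = 21 satisfies both congruences on the right (21 ≡ 1 mod 5 and 21 ≡ 0 mod 7) yet 21 ≡ 21 (mod 35), not 3.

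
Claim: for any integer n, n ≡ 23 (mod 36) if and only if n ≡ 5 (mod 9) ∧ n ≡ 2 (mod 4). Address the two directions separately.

Neither implication holds.

(⇒) This fails: n = 23 gives 23 ≡ 23 (mod 36) but 23 ≡ 3 (mod 4), so the conjunction on the right does not hold.

(⇐) This fails: n = 14 satisfies both congruences on the right (14 ≡ 5 mod 9 and 14 ≡ 2 mod 4) yet 14 ≡ 14 (mod 36), not 23.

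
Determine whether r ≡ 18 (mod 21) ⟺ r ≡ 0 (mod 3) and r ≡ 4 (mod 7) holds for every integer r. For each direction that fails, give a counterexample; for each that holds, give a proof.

Equivalent; both directions hold.

(⇒) Suppose r ≡ 18 (mod 21); write r = 21j + 18. Since 3 ∣ 21, reducing mod 3 gives r ≡ 18 ≡ 0 (mod 3); since 7 ∣ 21, reducing mod 7 gives r ≡ 18 ≡ 4 (mod 7).

(⇐) Conversely, if r ≡ 0 (mod 3) and r ≡ 4 (mod 7), then by the Chinese remainder theorem r ≡ 18 (mod 21). This is exactly r ≡ 18 (mod 21).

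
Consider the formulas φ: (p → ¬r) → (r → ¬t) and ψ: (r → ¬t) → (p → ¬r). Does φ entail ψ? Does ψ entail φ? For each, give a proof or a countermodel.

Forward direction. This fails. Under p = T, t = F, r = T, the left side is true but the right side is false.

Converse. This fails. Under p = F, t = T, r = T, the left side is false but the right side is true.

(⇒) fails and (⇐) fails.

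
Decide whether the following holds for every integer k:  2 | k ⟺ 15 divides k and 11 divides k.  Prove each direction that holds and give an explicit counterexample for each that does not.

Both directions fail.

Forward direction. This fails: take k = 2. Certainly 2 ∣ 2, but 15 ∤ 2.

Converse. This fails: take k = 165. Both 15 ∣ 165 and 11 ∣ 165, yet 165 is not a multiple of 2 (since 165 = 82·2 + 1), so 2 ∤ 165.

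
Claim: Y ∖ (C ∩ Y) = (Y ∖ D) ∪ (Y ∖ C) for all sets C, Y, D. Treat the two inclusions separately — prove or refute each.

Only the forward inclusion holds.

(⊆) Let x ∈ Y ∖ (C ∩ Y). Then either x ∈ Y and x ∉ C, D; or x ∈ Y ∩ D and x ∉ C. In each case x ∈ (Y ∖ D) ∪ (Y ∖ C), so Y ∖ (C ∩ Y) ⊆ (Y ∖ D) ∪ (Y ∖ C).

(⊇) This inclusion fails. Take C = {1}, Y = {1}, D = ∅; then 1 ∈ (Y ∖ D) ∪ (Y ∖ C) but 1 ∉ Y ∖ (C ∩ Y).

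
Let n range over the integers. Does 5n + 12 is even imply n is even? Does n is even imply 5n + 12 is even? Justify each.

(⟹) Suppose 5n + 12 is even. Since 5 is odd, 5n and n have the same parity, so 5n + 12 ≡ n + 12 (mod 2). As 12 is even, 5n + 12 is even exactly when n is even. Thus n is even.

(⟸) Conversely, suppose n is even; write n = 2j. Then 5n + 12 = 5·(2j) + 12 = 2·5j + 12, which is even.

Both implications hold.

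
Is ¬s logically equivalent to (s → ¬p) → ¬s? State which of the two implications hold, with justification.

The forward direction holds; the converse fails.

[⇒] Assume the antecedent. If p is true, (s → ¬p) → ¬s reduces to true regardless of the other variables. If p is false, the antecedent forces (p = F, s = F), and (s → ¬p) → ¬s holds there. Either way (s → ¬p) → ¬s holds.

[⇐] This fails. Under p = T, s = T, the left side is false but the right side is true.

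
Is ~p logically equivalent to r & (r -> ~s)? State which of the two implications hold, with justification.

Neither implication holds.

(⇒) This fails. Under r = F, p = F, s = F, the left side is true but the right side is false.

(⇐) This fails. Under r = T, p = T, s = F, the left side is false but the right side is true.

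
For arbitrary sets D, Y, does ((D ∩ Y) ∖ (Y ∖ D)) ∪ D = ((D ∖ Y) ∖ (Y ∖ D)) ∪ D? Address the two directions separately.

The two sets are equal.

Forward inclusion. Let x ∈ ((D ∩ Y) ∖ (Y ∖ D)) ∪ D. Then either x ∈ D and x ∉ Y; or x ∈ D ∩ Y. In each case x ∈ ((D ∖ Y) ∖ (Y ∖ D)) ∪ D, so ((D ∩ Y) ∖ (Y ∖ D)) ∪ D ⊆ ((D ∖ Y) ∖ (Y ∖ D)) ∪ D.

Reverse inclusion. Let x ∈ ((D ∖ Y) ∖ (Y ∖ D)) ∪ D. Then either x ∈ D and x ∉ Y; or x ∈ D ∩ Y. In each case x ∈ ((D ∩ Y) ∖ (Y ∖ D)) ∪ D, so ((D ∖ Y) ∖ (Y ∖ D)) ∪ D ⊆ ((D ∩ Y) ∖ (Y ∖ D)) ∪ D.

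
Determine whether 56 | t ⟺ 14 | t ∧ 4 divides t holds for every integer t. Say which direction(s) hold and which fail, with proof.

Not equivalent: only (⇒) holds.

(→) If 56 ∣ t, write t = 56q. Since 56 = 4·14, t = 14·(4q), so 14 ∣ t; and since 56 = 14·4, t = 4·(14q), so 4 ∣ t.

(←) This fails: take t = 28. Both 14 ∣ 28 and 4 ∣ 28, yet 28 is not a multiple of 56 (since 28 = 0·56 + 28), so 56 ∤ 28.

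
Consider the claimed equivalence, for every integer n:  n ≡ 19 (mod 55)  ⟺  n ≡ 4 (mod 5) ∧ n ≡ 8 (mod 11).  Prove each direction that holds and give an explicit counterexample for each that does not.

Both directions hold; the statement is true.

[⇒] Suppose n ≡ 19 (mod 55); write n = 55j + 19. Since 5 ∣ 55, reducing mod 5 gives n ≡ 19 ≡ 4 (mod 5); since 11 ∣ 55, reducing mod 11 gives n ≡ 19 ≡ 8 (mod 11).

[⇐] Conversely, if n ≡ 4 (mod 5) and n ≡ 8 (mod 11), then by the Chinese remainder theorem n ≡ 19 (mod 55). This is exactly n ≡ 19 (mod 55).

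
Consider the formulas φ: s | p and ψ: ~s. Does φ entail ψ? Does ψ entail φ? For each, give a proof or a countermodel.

(⇒) This fails. Under p = F, s = T, the left side is true but the right side is false.

(⇐) This fails. Under p = F, s = F, the left side is false but the right side is true.

Neither implication holds.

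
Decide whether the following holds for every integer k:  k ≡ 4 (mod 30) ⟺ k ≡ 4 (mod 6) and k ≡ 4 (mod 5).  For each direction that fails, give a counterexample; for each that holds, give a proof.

The biconditional holds.

(→) Suppose k ≡ 4 (mod 30); write k = 30j + 4. Since 6 ∣ 30, reducing mod 6 gives k ≡ 4 (mod 6); since 5 ∣ 30, reducing mod 5 gives k ≡ 4 (mod 5).

(←) Conversely, if k ≡ 4 (mod 6) and k ≡ 4 (mod 5), then by the Chinese remainder theorem k ≡ 4 (mod 30). This is exactly k ≡ 4 (mod 30).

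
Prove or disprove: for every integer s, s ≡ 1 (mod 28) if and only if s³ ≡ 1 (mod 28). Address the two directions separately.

(⇒) Suppose s ≡ 1 (mod 28). Write s = 28j + 1. Then (28j + 1)³ = 21952j³ + 2352j² + 84j + 1 = 28(784j³ + 84j² + 3j) + 1, so s³ ≡ 1 (mod 28).

(⇐) This fails: take s = 9. Then 9³ = 729 ≡ 1 (mod 28), yet 9 ≡ 9 (mod 28), not 1.

Not equivalent: only (⇒) holds.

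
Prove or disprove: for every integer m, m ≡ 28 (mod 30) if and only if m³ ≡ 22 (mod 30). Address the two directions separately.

Both implications hold.

(⟹) Suppose m ≡ 28 (mod 30). Write m = 30j + 28. Then (30j + 28)³ = 27000j³ + 75600j² + 70560j + 21952 = 30(900j³ + 2520j² + 2352j + 731) + 22, so m³ ≡ 22 (mod 30).

(⟸) Conversely, suppose m³ ≡ 22 (mod 30). The only residue r in {0, …, 29} with r³ ≡ 22 (mod 30) is r = 28, so m ≡ 28 (mod 30).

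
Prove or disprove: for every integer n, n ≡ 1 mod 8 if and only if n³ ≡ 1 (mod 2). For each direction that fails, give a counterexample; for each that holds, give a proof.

(⇒) holds; (⇐) fails.

(⟹) Suppose n ≡ 1 (mod 8). Then n³ ≡ 1³ = 1 (mod 8), and since 2 ∣ 8, also n³ ≡ 1 (mod 2).

(⟸) This fails: take n = 3. Then 3³ = 27 ≡ 1 (mod 2), yet 3 ≡ 3 (mod 8), not 1.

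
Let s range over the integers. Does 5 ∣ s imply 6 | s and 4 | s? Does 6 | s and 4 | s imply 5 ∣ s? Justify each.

(⟹) This fails: take s = 5. Certainly 5 ∣ 5, but 6 ∤ 5.

(⟸) This fails: take s = 12. Both 6 ∣ 12 and 4 ∣ 12, yet 12 is not a multiple of 5 (since 12 = 2·5 + 2), so 5 ∤ 12.

(⇒) fails and (⇐) fails.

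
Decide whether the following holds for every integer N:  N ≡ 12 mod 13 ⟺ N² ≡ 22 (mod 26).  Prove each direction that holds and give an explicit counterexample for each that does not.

Neither implication holds.

(→) This fails: take N = 12. Then 12 ≡ 12 (mod 13), but 12² = 144 ≡ 14 (mod 26), not 22.

(←) This fails: take N = 10. Then 10² = 100 ≡ 22 (mod 26), yet 10 ≡ 10 (mod 13), not 12.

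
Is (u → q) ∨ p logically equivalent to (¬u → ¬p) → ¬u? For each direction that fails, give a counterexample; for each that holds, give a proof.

Only the reverse direction holds.

(⟹) This fails. Under u = T, p = T, q = F, the left side is true but the right side is false.

(⟸) Assume the antecedent. If u is true, the antecedent cannot hold. If u is false, (u → q) ∨ p reduces to true regardless of the other variables. Either way (u → q) ∨ p holds.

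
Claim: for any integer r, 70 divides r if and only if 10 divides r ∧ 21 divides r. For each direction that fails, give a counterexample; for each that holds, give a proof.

(⇒) This fails: take r = 70. Certainly 70 ∣ 70, but 21 ∤ 70.

(⇐) Suppose 10 ∣ r and 21 ∣ r. Any common multiple of 10 and 21 is a multiple of their lcm; here gcd(10, 21) = 1, so lcm(10, 21) = 10·21 = 210, so 210 ∣ r. Since 70 ∣ 210, it follows that 70 ∣ r.

(⇒) fails; (⇐) holds.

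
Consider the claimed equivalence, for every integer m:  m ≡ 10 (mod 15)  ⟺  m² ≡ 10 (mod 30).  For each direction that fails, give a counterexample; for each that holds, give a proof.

(→) This fails: take m = 25. Then 25 ≡ 10 (mod 15), but 25² = 625 ≡ 25 (mod 30), not 10.

(←) This fails: take m = 20. Then 20² = 400 ≡ 10 (mod 30), yet 20 ≡ 5 (mod 15), not 10.

Neither direction holds.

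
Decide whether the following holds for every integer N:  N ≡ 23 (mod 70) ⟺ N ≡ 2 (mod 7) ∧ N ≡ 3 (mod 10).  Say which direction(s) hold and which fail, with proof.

(⇒) Suppose N ≡ 23 (mod 70); write N = 70j + 23. Since 7 ∣ 70, reducing mod 7 gives N ≡ 23 ≡ 2 (mod 7); since 10 ∣ 70, reducing mod 10 gives N ≡ 23 ≡ 3 (mod 10).

(⇐) Conversely, if N ≡ 2 (mod 7) and N ≡ 3 (mod 10), then by the Chinese remainder theorem N ≡ 23 (mod 70). This is exactly N ≡ 23 (mod 70).

Both implications hold.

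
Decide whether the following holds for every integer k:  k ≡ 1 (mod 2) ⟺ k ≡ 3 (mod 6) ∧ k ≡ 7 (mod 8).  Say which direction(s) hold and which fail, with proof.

[⇒] This fails: k = 1 gives 1 ≡ 1 (mod 2) but 1 ≡ 1 (mod 6), so the conjunction on the right does not hold.

[⇐] Conversely, if k ≡ 3 (mod 6) and k ≡ 7 (mod 8), then by the Chinese remainder theorem k ≡ 15 (mod 24). Since 15 ≡ 1 (mod 2) and 2 ∣ 24, we get k ≡ 1 (mod 2).

Only the converse holds.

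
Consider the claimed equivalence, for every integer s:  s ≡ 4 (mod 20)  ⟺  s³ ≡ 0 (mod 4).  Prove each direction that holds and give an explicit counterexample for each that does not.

(→) Suppose s ≡ 4 (mod 20). Then s³ ≡ 4³ = 64 (mod 20), and since 4 ∣ 20, also s³ ≡ 0 (mod 4).

(←) This fails: take s = 0. Then 0³ = 0 ≡ 0 (mod 4), yet 0 ≡ 0 (mod 20), not 4.

Not equivalent: only (⇒) holds.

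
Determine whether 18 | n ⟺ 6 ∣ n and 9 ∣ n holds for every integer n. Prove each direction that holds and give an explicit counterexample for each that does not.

Equivalent; both directions hold.

(←) Suppose 6 ∣ n and 9 ∣ n. Any common multiple of 6 and 9 is a multiple of their lcm; here lcm(6, 9) = 6·9/gcd(6, 9) = 54/3 = 18, so 18 ∣ n.

(→) If 18 ∣ n, write n = 18q. Since 18 = 3·6, n = 6·(3q), so 6 ∣ n; and since 18 = 2·9, n = 9·(2q), so 9 ∣ n.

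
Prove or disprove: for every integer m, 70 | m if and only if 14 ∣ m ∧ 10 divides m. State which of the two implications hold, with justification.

The biconditional holds.

(⇒) If 70 ∣ m, write m = 70q. Since 70 = 5·14, m = 14·(5q), so 14 ∣ m; and since 70 = 7·10, m = 10·(7q), so 10 ∣ m.

(⇐) Suppose 14 ∣ m and 10 ∣ m. Any common multiple of 14 and 10 is a multiple of their lcm; here lcm(14, 10) = 14·10/gcd(14, 10) = 140/2 = 70, so 70 ∣ m.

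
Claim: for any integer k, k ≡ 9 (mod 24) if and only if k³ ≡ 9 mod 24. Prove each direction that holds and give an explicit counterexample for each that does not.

Both directions hold; the statement is true.

Converse. Suppose k³ ≡ 9 (mod 24). The only residue r in {0, …, 23} with r³ ≡ 9 (mod 24) is r = 9, so k ≡ 9 (mod 24).

Forward direction. Suppose k ≡ 9 (mod 24). Write k = 24j + 9. Then (24j + 9)³ = 13824j³ + 15552j² + 5832j + 729 = 24(576j³ + 648j² + 243j + 30) + 9, so k³ ≡ 9 (mod 24).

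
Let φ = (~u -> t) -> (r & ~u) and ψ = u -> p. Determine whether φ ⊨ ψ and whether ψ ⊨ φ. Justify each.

Only the forward implication holds.

(⇒) Assume the antecedent. If u is true, the antecedent cannot hold. If u is false, u -> p reduces to true regardless of the other variables. Either way u -> p holds.

(⇐) This fails. Under t = T, r = F, p = F, u = F, the left side is false but the right side is true.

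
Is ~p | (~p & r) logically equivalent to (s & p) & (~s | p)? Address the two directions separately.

Both directions fail.

(⇒) This fails. Under p = F, r = F, s = F, the left side is true but the right side is false.

(⇐) This fails. Under p = T, r = F, s = T, the left side is false but the right side is true.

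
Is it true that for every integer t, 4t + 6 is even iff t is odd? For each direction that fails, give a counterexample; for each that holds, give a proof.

Only the converse holds.

Forward direction. This fails: take t = 4. Then 4t + 6 = 22, which is even, yet t = 4 is even, not odd.

Converse. Suppose t is odd. Since 4 is even, 4t is even for every t, so 4t + 6 has the same parity as 6, which is even. Hence 4t + 6 is even.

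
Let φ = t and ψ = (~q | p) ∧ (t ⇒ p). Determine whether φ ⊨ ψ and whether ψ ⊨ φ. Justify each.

Neither implication holds.

(→) This fails. Under p = F, t = T, q = F, the left side is true but the right side is false.

(←) This fails. Under p = F, t = F, q = F, the left side is false but the right side is true.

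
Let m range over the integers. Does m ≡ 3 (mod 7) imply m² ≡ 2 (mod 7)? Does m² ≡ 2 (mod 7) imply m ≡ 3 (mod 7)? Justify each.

Only the forward direction holds.

(←) This fails: take m = 4. Then 4² = 16 ≡ 2 (mod 7), yet 4 ≡ 4 (mod 7), not 3.

(→) Suppose m ≡ 3 (mod 7). Write m = 7j + 3. Then (7j + 3)² = 49j² + 42j + 9 = 7(7j² + 6j + 1) + 2, so m² ≡ 2 (mod 7).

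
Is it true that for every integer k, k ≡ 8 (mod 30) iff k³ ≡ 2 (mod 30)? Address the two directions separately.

(→) Suppose k ≡ 8 (mod 30). Write k = 30j + 8. Then (30j + 8)³ = 27000j³ + 21600j² + 5760j + 512 = 30(900j³ + 720j² + 192j + 17) + 2, so k³ ≡ 2 (mod 30).

(←) Conversely, suppose k³ ≡ 2 (mod 30). The only residue r in {0, …, 29} with r³ ≡ 2 (mod 30) is r = 8, so k ≡ 8 (mod 30).

Equivalent; both directions hold.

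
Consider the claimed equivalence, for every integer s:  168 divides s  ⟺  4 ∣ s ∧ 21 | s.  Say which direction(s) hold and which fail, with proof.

[⇒] If 168 ∣ s, write s = 168q. Since 168 = 42·4, s = 4·(42q), so 4 ∣ s; and since 168 = 8·21, s = 21·(8q), so 21 ∣ s.

[⇐] This fails: take s = 84. Both 4 ∣ 84 and 21 ∣ 84, yet 84 is not a multiple of 168 (since 84 = 0·168 + 84), so 168 ∤ 84.

Only the forward implication holds.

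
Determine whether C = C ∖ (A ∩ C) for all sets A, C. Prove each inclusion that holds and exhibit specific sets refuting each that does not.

(⊆) This inclusion fails. Take A = {1}, C = {1}; then 1 ∈ C but 1 ∉ C ∖ (A ∩ C).

(⊇) Let x ∈ C ∖ (A ∩ C). Then x ∈ C and x ∉ A, from which x ∈ C.

Only the reverse inclusion holds.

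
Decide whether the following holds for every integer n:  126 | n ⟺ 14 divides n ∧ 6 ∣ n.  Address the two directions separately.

Forward direction. If 126 ∣ n, write n = 126q. Since 126 = 9·14, n = 14·(9q), so 14 ∣ n; and since 126 = 21·6, n = 6·(21q), so 6 ∣ n.

Converse. This fails: take n = 42. Both 14 ∣ 42 and 6 ∣ 42, yet 42 is not a multiple of 126 (since 42 = 0·126 + 42), so 126 ∤ 42.

Only the forward implication holds.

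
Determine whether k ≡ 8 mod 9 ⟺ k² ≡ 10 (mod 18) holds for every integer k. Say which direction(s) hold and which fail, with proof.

Neither direction holds.

[⇒] This fails: take k = 17. Then 17 ≡ 8 (mod 9), but 17² = 289 ≡ 1 (mod 18), not 10.

[⇐] This fails: take k = 10. Then 10² = 100 ≡ 10 (mod 18), yet 10 ≡ 1 (mod 9), not 8.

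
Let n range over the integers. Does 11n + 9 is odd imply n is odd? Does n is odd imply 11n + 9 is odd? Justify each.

(⇒) fails and (⇐) fails.

Forward direction. This fails: n = 0 gives 11n + 9 = 9, which is odd, but 0 is even, not odd.

Converse. This also fails: n = 3 is odd, but 11n + 9 = 42 is even, not odd.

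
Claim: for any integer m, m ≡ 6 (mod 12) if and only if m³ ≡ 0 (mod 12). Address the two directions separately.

The forward direction holds; the converse fails.

(⟹) Suppose m ≡ 6 (mod 12). Write m = 12j + 6. Then (12j + 6)³ = 1728j³ + 2592j² + 1296j + 216 = 12(144j³ + 216j² + 108j + 18) + 0, so m³ ≡ 0 (mod 12).

(⟸) This fails: take m = 0. Then 0³ = 0 ≡ 0 (mod 12), yet 0 ≡ 0 (mod 12), not 6.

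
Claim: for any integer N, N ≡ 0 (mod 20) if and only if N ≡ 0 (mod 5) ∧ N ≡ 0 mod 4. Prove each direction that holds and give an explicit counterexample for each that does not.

(←) If N ≡ 0 (mod 5) and N ≡ 0 (mod 4), then by the Chinese remainder theorem N ≡ 0 (mod 20). This is exactly N ≡ 0 (mod 20).

(→) Suppose N ≡ 0 (mod 20); write N = 20j + 0. Since 5 ∣ 20, reducing mod 5 gives N ≡ 0 (mod 5); since 4 ∣ 20, reducing mod 4 gives N ≡ 0 (mod 4).

Both directions hold; the statement is true.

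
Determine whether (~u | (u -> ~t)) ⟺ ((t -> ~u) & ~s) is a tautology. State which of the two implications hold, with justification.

(⟹) This fails. Under u = F, t = F, s = T, the left side is true but the right side is false.

(⟸) Assume the antecedent. If u is true, the antecedent forces (u = T, t = F, s = F), and ~u | (u -> ~t) holds there. If u is false, ~u | (u -> ~t) reduces to true regardless of the other variables. Either way ~u | (u -> ~t) holds.

Only the reverse direction holds.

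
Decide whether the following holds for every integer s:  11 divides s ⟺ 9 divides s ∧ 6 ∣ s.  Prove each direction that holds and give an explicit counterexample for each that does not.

[⇒] This fails: take s = 11. Certainly 11 ∣ 11, but 9 ∤ 11.

[⇐] This fails: take s = 18. Both 9 ∣ 18 and 6 ∣ 18, yet 18 is not a multiple of 11 (since 18 = 1·11 + 7), so 11 ∤ 18.

Neither direction holds.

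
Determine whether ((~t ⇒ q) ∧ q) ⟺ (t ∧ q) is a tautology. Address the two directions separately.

(⇒) This fails. Under t = F, q = T, the left side is true but the right side is false.

(⇐) Assume the antecedent. If t is true, the antecedent forces (t = T, q = T), and (~t ⇒ q) ∧ q holds there. If t is false, the antecedent cannot hold. Either way (~t ⇒ q) ∧ q holds.

Only the reverse direction holds.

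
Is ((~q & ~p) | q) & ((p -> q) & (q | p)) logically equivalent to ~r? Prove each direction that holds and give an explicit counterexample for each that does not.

(→) This fails. Under p = F, r = T, q = T, the left side is true but the right side is false.

(←) This fails. Under p = F, r = F, q = F, the left side is false but the right side is true.

Neither implication holds.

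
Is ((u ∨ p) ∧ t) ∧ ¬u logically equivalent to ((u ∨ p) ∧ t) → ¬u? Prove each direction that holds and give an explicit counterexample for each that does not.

Only the forward direction holds.

(⇒) Assume the antecedent. If p is true, the antecedent forces (p = T, u = F, t = T), and ((u ∨ p) ∧ t) → ¬u holds there. If p is false, the antecedent cannot hold. Either way ((u ∨ p) ∧ t) → ¬u holds.

(⇐) This fails. Under p = F, u = F, t = F, the left side is false but the right side is true.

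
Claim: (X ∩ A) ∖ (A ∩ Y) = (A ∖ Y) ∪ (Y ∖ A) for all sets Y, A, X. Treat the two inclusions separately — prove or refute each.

(⊆) Let x ∈ (X ∩ A) ∖ (A ∩ Y). Then x ∈ A ∩ X and x ∉ Y, from which x ∈ (A ∖ Y) ∪ (Y ∖ A).

(⊇) This inclusion fails. Take Y = {1}, A = ∅, X = ∅; then 1 ∈ (A ∖ Y) ∪ (Y ∖ A) but 1 ∉ (X ∩ A) ∖ (A ∩ Y).

Only the forward inclusion holds.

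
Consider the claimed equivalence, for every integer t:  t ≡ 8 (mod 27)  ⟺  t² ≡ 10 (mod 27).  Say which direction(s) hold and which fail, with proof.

[⇒] Suppose t ≡ 8 (mod 27). Write t = 27j + 8. Then (27j + 8)² = 729j² + 432j + 64 = 27(27j² + 16j + 2) + 10, so t² ≡ 10 (mod 27).

[⇐] This fails: take t = 19. Then 19² = 361 ≡ 10 (mod 27), yet 19 ≡ 19 (mod 27), not 8.

Only the forward direction holds.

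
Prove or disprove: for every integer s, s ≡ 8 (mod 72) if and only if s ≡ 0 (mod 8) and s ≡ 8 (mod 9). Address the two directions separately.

Forward direction. Suppose s ≡ 8 (mod 72); write s = 72j + 8. Since 8 ∣ 72, reducing mod 8 gives s ≡ 8 ≡ 0 (mod 8); since 9 ∣ 72, reducing mod 9 gives s ≡ 8 (mod 9).

Converse. If s ≡ 0 (mod 8) and s ≡ 8 (mod 9), then by the Chinese remainder theorem s ≡ 8 (mod 72). This is exactly s ≡ 8 (mod 72).

Both directions hold.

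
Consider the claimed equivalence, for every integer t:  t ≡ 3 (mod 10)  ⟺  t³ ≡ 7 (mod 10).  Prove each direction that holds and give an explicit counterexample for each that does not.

Equivalent; both directions hold.

(⇒) Suppose t ≡ 3 (mod 10). Write t = 10j + 3. Then (10j + 3)³ = 1000j³ + 900j² + 270j + 27 = 10(100j³ + 90j² + 27j + 2) + 7, so t³ ≡ 7 (mod 10).

(⇐) For the converse, argue contrapositively. If t ≢ 3 (mod 10), then t is congruent to one of 0, 1, 2, 4, 5, 6, 7, 8, 9 modulo 10, and these give t³ ≡ 0, 1, 8, 4, 5, 6, 3, 2, 9 respectively — never 7.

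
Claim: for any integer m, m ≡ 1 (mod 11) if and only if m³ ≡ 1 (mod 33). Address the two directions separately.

(⟸) The residues r modulo 33 with r³ ≡ 1 (mod 33) are exactly {1}, and each is ≡ 1 (mod 11).

(⟹) This fails: take m = 12. Then 12 ≡ 1 (mod 11), but 12³ = 1728 ≡ 12 (mod 33), not 1.

Only the converse holds.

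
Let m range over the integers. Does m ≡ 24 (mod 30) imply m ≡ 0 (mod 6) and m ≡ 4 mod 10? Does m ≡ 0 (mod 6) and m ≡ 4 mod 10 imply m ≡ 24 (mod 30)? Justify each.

Both implications hold.

(⟹) Suppose m ≡ 24 (mod 30); write m = 30j + 24. Since 6 ∣ 30, reducing mod 6 gives m ≡ 24 ≡ 0 (mod 6); since 10 ∣ 30, reducing mod 10 gives m ≡ 24 ≡ 4 (mod 10).

(⟸) Conversely, if m ≡ 0 (mod 6) and m ≡ 4 (mod 10), then by the Chinese remainder theorem m ≡ 24 (mod 30). This is exactly m ≡ 24 (mod 30).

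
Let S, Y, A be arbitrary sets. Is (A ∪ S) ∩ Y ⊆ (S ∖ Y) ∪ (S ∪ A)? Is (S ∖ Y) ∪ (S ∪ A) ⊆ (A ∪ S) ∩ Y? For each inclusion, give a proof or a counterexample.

(⟹) Let x ∈ (A ∪ S) ∩ Y. Then either x ∈ S ∩ Y and x ∉ A; or x ∈ Y ∩ A and x ∉ S; or x ∈ S ∩ Y ∩ A. In each case x ∈ (S ∖ Y) ∪ (S ∪ A), so (A ∪ S) ∩ Y ⊆ (S ∖ Y) ∪ (S ∪ A).

(⟸) This inclusion fails. Take S = {1}, Y = ∅, A = ∅; then 1 ∈ (S ∖ Y) ∪ (S ∪ A) but 1 ∉ (A ∪ S) ∩ Y.

(⊆) holds; (⊇) fails.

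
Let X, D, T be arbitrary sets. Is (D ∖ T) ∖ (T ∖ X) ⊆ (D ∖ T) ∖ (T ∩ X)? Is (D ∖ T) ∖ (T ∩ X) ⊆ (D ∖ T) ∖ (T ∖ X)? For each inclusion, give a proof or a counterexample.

(⊆) Let x ∈ (D ∖ T) ∖ (T ∖ X). Then either x ∈ D and x ∉ X, T; or x ∈ X ∩ D and x ∉ T. In each case x ∈ (D ∖ T) ∖ (T ∩ X), so (D ∖ T) ∖ (T ∖ X) ⊆ (D ∖ T) ∖ (T ∩ X).

(⊇) Let x ∈ (D ∖ T) ∖ (T ∩ X). Then either x ∈ D and x ∉ X, T; or x ∈ X ∩ D and x ∉ T. In each case x ∈ (D ∖ T) ∖ (T ∖ X), so (D ∖ T) ∖ (T ∩ X) ⊆ (D ∖ T) ∖ (T ∖ X).

Both inclusions hold.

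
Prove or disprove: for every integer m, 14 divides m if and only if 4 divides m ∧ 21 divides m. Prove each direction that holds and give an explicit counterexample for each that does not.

Only the converse holds.

(→) This fails: take m = 14. Certainly 14 ∣ 14, but 4 ∤ 14.

(←) Suppose 4 ∣ m and 21 ∣ m. Any common multiple of 4 and 21 is a multiple of their lcm; here gcd(4, 21) = 1, so lcm(4, 21) = 4·21 = 84, so 84 ∣ m. Since 14 ∣ 84, it follows that 14 ∣ m.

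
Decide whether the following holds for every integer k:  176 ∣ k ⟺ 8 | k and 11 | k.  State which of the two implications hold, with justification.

Only the forward direction holds.

(→) If 176 ∣ k, write k = 176q. Since 176 = 22·8, k = 8·(22q), so 8 ∣ k; and since 176 = 16·11, k = 11·(16q), so 11 ∣ k.

(←) This fails: take k = 88. Both 8 ∣ 88 and 11 ∣ 88, yet 88 is not a multiple of 176 (since 88 = 0·176 + 88), so 176 ∤ 88.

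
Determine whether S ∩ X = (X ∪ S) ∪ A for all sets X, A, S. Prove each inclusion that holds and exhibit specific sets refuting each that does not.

Forward inclusion. Let x ∈ S ∩ X. Then either x ∈ X ∩ S and x ∉ A; or x ∈ X ∩ A ∩ S. In each case x ∈ (X ∪ S) ∪ A, so S ∩ X ⊆ (X ∪ S) ∪ A.

Reverse inclusion. This inclusion fails. Take X = {1}, A = ∅, S = ∅; then 1 ∈ (X ∪ S) ∪ A but 1 ∉ S ∩ X.

The sets are not equal: only the forward inclusion holds.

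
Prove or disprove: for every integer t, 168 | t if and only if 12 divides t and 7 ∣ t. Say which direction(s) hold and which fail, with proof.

(→) If 168 ∣ t, write t = 168q. Since 168 = 14·12, t = 12·(14q), so 12 ∣ t; and since 168 = 24·7, t = 7·(24q), so 7 ∣ t.

(←) This fails: take t = 84. Both 12 ∣ 84 and 7 ∣ 84, yet 84 is not a multiple of 168 (since 84 = 0·168 + 84), so 168 ∤ 84.

Not equivalent: only (⇒) holds.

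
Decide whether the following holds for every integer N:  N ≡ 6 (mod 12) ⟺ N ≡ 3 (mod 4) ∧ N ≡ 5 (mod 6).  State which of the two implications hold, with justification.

(⇒) This fails: N = 6 gives 6 ≡ 6 (mod 12) but 6 ≡ 2 (mod 4), so the conjunction on the right does not hold.

(⇐) This fails: N = 11 satisfies both congruences on the right (11 ≡ 3 mod 4 and 11 ≡ 5 mod 6) yet 11 ≡ 11 (mod 12), not 6.

(⇒) fails and (⇐) fails.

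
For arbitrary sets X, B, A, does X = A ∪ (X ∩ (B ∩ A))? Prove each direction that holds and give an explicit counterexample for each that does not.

(⟹) This inclusion fails. Take X = {1}, B = ∅, A = ∅; then 1 ∈ X but 1 ∉ A ∪ (X ∩ (B ∩ A)).

(⟸) This inclusion fails. Take X = ∅, B = ∅, A = {1}; then 1 ∈ A ∪ (X ∩ (B ∩ A)) but 1 ∉ X.

Both inclusions fail.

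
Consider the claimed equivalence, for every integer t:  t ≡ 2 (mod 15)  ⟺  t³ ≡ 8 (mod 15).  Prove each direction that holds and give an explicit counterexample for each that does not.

[⇐] Suppose t³ ≡ 8 (mod 15). The only residue r in {0, …, 14} with r³ ≡ 8 (mod 15) is r = 2, so t ≡ 2 (mod 15).

[⇒] Suppose t ≡ 2 (mod 15). Write t = 15j + 2. Then (15j + 2)³ = 3375j³ + 1350j² + 180j + 8 = 15(225j³ + 90j² + 12j) + 8, so t³ ≡ 8 (mod 15).

Both implications hold.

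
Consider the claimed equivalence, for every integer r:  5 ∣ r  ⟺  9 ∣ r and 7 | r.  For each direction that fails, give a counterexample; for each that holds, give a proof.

(⟹) This fails: take r = 5. Certainly 5 ∣ 5, but 9 ∤ 5.

(⟸) This fails: take r = 63. Both 9 ∣ 63 and 7 ∣ 63, yet 63 is not a multiple of 5 (since 63 = 12·5 + 3), so 5 ∤ 63.

Both directions fail.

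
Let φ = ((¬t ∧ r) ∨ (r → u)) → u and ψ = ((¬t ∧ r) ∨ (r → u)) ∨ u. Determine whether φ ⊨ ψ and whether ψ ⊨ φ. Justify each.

Both directions fail.

(→) This fails. Under t = T, r = T, u = F, the left side is true but the right side is false.

(←) This fails. Under t = F, r = F, u = F, the left side is false but the right side is true.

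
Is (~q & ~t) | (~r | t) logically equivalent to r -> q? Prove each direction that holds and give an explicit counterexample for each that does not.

Neither implication holds.

Forward direction. This fails. Under r = T, t = F, q = F, the left side is true but the right side is false.

Converse. This fails. Under r = T, t = F, q = T, the left side is false but the right side is true.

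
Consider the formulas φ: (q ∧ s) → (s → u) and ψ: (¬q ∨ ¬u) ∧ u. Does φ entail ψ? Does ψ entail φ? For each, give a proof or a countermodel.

Forward direction. This fails. Under q = F, s = F, u = F, the left side is true but the right side is false.

Converse. Assume the antecedent. If q is true, the antecedent cannot hold. If q is false, (q ∧ s) → (s → u) reduces to true regardless of the other variables. Either way (q ∧ s) → (s → u) holds.

(⇒) fails; (⇐) holds.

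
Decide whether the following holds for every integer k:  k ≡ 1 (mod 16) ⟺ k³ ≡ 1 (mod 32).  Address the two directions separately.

The forward direction fails; the converse holds.

[⇒] This fails: take k = 17. Then 17 ≡ 1 (mod 16), but 17³ = 4913 ≡ 17 (mod 32), not 1.

[⇐] Conversely, the residues r modulo 32 with r³ ≡ 1 (mod 32) are exactly {1}, and each is ≡ 1 (mod 16).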